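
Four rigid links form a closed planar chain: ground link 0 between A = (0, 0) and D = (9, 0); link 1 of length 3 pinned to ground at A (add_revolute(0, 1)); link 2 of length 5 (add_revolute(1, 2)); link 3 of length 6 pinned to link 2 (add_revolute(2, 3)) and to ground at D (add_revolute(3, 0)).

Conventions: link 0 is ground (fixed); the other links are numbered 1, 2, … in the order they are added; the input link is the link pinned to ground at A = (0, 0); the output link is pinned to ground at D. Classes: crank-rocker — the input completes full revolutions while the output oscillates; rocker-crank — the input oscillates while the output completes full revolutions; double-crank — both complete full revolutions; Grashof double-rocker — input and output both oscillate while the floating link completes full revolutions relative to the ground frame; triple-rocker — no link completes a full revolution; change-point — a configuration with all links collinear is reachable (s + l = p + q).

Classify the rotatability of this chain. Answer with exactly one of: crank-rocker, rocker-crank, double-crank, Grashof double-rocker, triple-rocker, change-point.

lengths: ground=9, input=3, coupler=5, output=6
sorted: s=3 (shortest), l=9 (longest), p+q=11
s + l = 12 vs p + q = 11
s + l > p + q → non-Grashof → no link fully rotates → triple-rocker

triple-rocker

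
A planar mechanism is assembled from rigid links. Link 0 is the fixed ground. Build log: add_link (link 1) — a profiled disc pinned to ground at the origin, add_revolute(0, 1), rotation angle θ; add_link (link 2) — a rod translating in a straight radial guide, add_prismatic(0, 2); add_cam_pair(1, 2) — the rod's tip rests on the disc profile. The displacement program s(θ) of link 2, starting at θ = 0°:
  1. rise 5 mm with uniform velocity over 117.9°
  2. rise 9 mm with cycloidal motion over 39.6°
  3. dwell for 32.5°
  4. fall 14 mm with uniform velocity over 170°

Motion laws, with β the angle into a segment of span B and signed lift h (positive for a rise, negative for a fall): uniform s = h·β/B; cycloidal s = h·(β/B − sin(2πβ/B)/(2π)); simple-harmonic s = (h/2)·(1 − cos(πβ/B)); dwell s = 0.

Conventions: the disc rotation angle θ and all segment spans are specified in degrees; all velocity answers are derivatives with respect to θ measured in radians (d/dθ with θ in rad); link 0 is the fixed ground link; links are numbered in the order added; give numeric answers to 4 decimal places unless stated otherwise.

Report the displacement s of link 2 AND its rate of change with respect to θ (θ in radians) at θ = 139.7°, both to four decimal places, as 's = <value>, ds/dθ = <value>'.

seg 1 [0°–117.9°] uniform, h=5: full span → s += 5 → s = 5.0000
seg 2 [117.9°–157.5°] cycloidal, h=9: θ=139.7° here. β=21.8, B=39.6. 9·(0.5505 − sin(2π·0.5505)/(2π)) = 5.4015 → s = 10.4015
velocity in seg [117.9°–157.5°] (cycloidal), θ in radians: β = 21.8° = 0.3805 rad, B = 39.6° = 0.6912 rad; ds/dθ = (h/B)(1 − cos(2πβ/B)) = (9/0.6912)(1 − cos(2π·0.5505)) = 25.393374 mm/rad

s = 10.4015, ds/dθ = 25.3934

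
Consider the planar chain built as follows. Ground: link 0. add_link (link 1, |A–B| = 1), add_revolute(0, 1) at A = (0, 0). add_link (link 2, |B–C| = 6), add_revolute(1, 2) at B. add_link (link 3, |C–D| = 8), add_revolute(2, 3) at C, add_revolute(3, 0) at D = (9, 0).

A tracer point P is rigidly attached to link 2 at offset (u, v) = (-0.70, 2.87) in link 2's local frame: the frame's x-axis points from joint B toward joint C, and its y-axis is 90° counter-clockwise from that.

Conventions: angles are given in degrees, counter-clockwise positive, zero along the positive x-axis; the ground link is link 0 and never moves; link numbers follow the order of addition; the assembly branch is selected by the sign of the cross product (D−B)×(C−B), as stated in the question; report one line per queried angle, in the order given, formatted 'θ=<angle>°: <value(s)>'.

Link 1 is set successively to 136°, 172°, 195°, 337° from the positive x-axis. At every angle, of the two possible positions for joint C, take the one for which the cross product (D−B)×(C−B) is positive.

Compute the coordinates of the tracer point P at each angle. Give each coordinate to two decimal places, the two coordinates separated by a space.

A=(0,0), D=(9.00,0)
θ=136°: B = A + 1.00·(cos136°, sin136°) = (-0.7193, 0.6947)
θ=136°: |BD| = 9.7441
θ=136°: circle(B,6.00) ∩ circle(D,8.00): a=3.4353, h=4.9192
θ=136°:   candidates: C₊=(3.0579,5.3565) cross=47.933; C₋=(2.3565,-4.4569) cross=-47.933
θ=136°:   branch + wants cross > 0 → take C=(3.0579,5.3565) (cross=47.933)
θ=136°: ex = (C−B)/|BC| = (0.6295,0.7770); ey = (-0.7770,0.6295)
θ=136°: P = B + -0.70·ex + 2.87·ey = (-3.3899,1.9576)
θ=172°: B = A + 1.00·(cos172°, sin172°) = (-0.9903, 0.1392)
θ=172°: |BD| = 9.9912
θ=172°: circle(B,6.00) ∩ circle(D,8.00): a=3.5944, h=4.8042
θ=172°:   candidates: C₊=(2.6707,4.8928) cross=48.000; C₋=(2.5369,-4.7146) cross=-48.000
θ=172°:   branch + wants cross > 0 → take C=(2.6707,4.8928) (cross=48.000)
θ=172°: ex = (C−B)/|BC| = (0.6102,0.7923); ey = (-0.7923,0.6102)
θ=172°: P = B + -0.70·ex + 2.87·ey = (-3.6912,1.3357)
θ=195°: B = A + 1.00·(cos195°, sin195°) = (-0.9659, -0.2588)
θ=195°: |BD| = 9.9693
θ=195°: circle(B,6.00) ∩ circle(D,8.00): a=3.5803, h=4.8147
θ=195°:   candidates: C₊=(2.4882,4.6472) cross=47.999; C₋=(2.7382,-4.9789) cross=-47.999
θ=195°:   branch + wants cross > 0 → take C=(2.4882,4.6472) (cross=47.999)
θ=195°: ex = (C−B)/|BC| = (0.5757,0.8177); ey = (-0.8177,0.5757)
θ=195°: P = B + -0.70·ex + 2.87·ey = (-3.7156,0.8210)
θ=337°: B = A + 1.00·(cos337°, sin337°) = (0.9205, -0.3907)
θ=337°: |BD| = 8.0889
θ=337°: circle(B,6.00) ∩ circle(D,8.00): a=2.3137, h=5.5360
θ=337°:   candidates: C₊=(2.9641,5.2505) cross=44.780; C₋=(3.4989,-5.8085) cross=-44.780
θ=337°:   branch + wants cross > 0 → take C=(2.9641,5.2505) (cross=44.780)
θ=337°: ex = (C−B)/|BC| = (0.3406,0.9402); ey = (-0.9402,0.3406)
θ=337°: P = B + -0.70·ex + 2.87·ey = (-2.0163,-0.0714)

θ=136°: -3.39 1.96
θ=172°: -3.69 1.34
θ=195°: -3.72 0.82
θ=337°: -2.02 -0.07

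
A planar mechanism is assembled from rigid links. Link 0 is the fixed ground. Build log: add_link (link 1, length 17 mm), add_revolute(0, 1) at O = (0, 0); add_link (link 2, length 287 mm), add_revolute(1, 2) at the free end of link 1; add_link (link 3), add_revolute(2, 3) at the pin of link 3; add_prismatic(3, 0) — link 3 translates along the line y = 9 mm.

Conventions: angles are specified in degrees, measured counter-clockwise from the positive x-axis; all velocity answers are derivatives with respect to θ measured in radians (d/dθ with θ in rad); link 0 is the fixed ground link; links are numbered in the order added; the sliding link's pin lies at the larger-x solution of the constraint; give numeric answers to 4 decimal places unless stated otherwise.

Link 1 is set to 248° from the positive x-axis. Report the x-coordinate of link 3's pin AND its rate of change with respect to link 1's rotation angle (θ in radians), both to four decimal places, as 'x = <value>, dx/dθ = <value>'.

geometry: r = 17 mm, L = 287 mm, e = 9 mm
crank pin P = (r cos θ, r sin θ) = (-6.368312, -15.762126)
h = r sin θ − e = -15.762126 − 9 = -24.762126
x = r cos θ + √(L² − h²) = -6.368312 + 285.929777 = 279.561464
dx/dθ = −r sin θ − h·r cos θ/√(L² − h²) (θ in radians; h = -24.762126) = 15.210616

x = 279.5615, dx/dθ = 15.2106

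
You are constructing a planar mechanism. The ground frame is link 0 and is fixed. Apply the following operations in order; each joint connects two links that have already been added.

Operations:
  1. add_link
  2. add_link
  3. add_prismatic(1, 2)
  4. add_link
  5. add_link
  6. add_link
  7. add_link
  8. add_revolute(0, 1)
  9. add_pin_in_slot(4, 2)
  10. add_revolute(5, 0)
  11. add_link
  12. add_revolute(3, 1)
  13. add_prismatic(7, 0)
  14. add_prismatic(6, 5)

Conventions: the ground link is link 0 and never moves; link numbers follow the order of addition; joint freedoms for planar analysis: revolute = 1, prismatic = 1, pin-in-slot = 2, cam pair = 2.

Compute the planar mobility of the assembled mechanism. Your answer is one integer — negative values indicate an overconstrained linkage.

L=1 J1=0 J2=0
add link → L=2 J1=0 J2=0
add link → L=3 J1=0 J2=0
P@1,2 dof=1 J1 → L=3 J1=1 J2=0
add link → L=4 J1=1 J2=0
add link → L=5 J1=1 J2=0
add link → L=6 J1=1 J2=0
add link → L=7 J1=1 J2=0
R@0,1 dof=1 J1 → L=7 J1=2 J2=0
PS@4,2 dof=2 J2 → L=7 J1=2 J2=1
R@5,0 dof=1 J1 → L=7 J1=3 J2=1
add link → L=8 J1=3 J2=1
R@3,1 dof=1 J1 → L=8 J1=4 J2=1
P@7,0 dof=1 J1 → L=8 J1=5 J2=1
P@6,5 dof=1 J1 → L=8 J1=6 J2=1
M=3(L−1)−2J1−J2=3·7−2·6−1=8

M = 8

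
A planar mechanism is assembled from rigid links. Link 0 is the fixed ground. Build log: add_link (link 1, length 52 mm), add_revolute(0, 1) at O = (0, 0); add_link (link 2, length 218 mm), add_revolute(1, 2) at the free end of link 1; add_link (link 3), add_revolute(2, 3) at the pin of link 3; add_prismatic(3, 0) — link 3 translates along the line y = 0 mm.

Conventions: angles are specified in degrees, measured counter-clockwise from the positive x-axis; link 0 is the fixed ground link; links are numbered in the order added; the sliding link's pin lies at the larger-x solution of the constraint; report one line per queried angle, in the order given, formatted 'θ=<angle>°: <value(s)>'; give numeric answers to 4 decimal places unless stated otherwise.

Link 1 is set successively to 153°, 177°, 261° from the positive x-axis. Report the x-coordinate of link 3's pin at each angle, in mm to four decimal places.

geometry: r = 52 mm, L = 218 mm, e = 0 mm
θ=153°: crank pin P = (r cos θ, r sin θ) = (-46.332339, 23.607506)
θ=153°: h = r sin θ − e = 23.607506 − 0 = 23.607506
θ=153°: x = r cos θ + √(L² − h²) = -46.332339 + 216.717986 = 170.385647
θ=177°: crank pin P = (r cos θ, r sin θ) = (-51.928736, 2.721470)
θ=177°: h = r sin θ − e = 2.721470 − 0 = 2.721470
θ=177°: x = r cos θ + √(L² − h²) = -51.928736 + 217.983012 = 166.054276
θ=261°: crank pin P = (r cos θ, r sin θ) = (-8.134592, -51.359794)
θ=261°: h = r sin θ − e = -51.359794 − 0 = -51.359794
θ=261°: x = r cos θ + √(L² − h²) = -8.134592 + 211.863568 = 203.728976

θ=153°: 170.3856
θ=177°: 166.0543
θ=261°: 203.7290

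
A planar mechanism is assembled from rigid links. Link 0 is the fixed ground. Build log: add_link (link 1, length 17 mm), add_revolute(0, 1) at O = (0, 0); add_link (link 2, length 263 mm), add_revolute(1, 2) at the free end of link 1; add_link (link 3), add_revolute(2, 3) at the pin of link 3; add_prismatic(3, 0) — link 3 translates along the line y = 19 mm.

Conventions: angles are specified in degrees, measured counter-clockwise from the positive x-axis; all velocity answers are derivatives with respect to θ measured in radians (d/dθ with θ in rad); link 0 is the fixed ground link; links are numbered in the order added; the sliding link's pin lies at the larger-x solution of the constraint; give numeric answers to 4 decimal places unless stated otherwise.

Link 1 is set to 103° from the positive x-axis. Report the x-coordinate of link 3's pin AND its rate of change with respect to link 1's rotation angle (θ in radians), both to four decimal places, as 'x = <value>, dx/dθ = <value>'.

geometry: r = 17 mm, L = 263 mm, e = 19 mm
crank pin P = (r cos θ, r sin θ) = (-3.824168, 16.564291)
h = r sin θ − e = 16.564291 − 19 = -2.435709
x = r cos θ + √(L² − h²) = -3.824168 + 262.988721 = 259.164553
dx/dθ = −r sin θ − h·r cos θ/√(L² − h²) (θ in radians; h = -2.435709) = -16.599709

x = 259.1646, dx/dθ = -16.5997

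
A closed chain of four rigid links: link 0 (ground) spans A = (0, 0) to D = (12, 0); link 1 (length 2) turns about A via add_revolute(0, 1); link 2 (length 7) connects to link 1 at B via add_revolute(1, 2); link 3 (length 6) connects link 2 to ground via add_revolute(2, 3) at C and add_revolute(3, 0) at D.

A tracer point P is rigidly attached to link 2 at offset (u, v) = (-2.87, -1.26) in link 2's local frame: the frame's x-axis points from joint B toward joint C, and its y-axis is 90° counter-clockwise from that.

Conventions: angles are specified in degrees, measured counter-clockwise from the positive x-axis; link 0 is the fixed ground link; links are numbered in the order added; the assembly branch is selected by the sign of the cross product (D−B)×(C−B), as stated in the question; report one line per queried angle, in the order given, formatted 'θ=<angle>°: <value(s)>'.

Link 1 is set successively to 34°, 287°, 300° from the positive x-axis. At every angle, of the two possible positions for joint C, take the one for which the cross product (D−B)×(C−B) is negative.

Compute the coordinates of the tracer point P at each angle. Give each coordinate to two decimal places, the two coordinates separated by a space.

A=(0,0), D=(12.00,0)
θ=34°: B = A + 2.00·(cos34°, sin34°) = (1.6581, 1.1184)
θ=34°: |BD| = 10.4022
θ=34°: circle(B,7.00) ∩ circle(D,6.00): a=5.8260, h=3.8805
θ=34°:   candidates: C₊=(7.8675,4.3500) cross=40.365; C₋=(7.0331,-3.3660) cross=-40.365
θ=34°:   branch - wants cross < 0 → take C=(7.0331,-3.3660) (cross=-40.365)
θ=34°: ex = (C−B)/|BC| = (0.7679,-0.6406); ey = (0.6406,0.7679)
θ=34°: P = B + -2.87·ex + -1.26·ey = (-1.3529,1.9895)
θ=287°: B = A + 2.00·(cos287°, sin287°) = (0.5847, -1.9126)
θ=287°: |BD| = 11.5744
θ=287°: circle(B,7.00) ∩ circle(D,6.00): a=6.3488, h=2.9484
θ=287°:   candidates: C₊=(6.3590,2.0444) cross=34.126; C₋=(7.3334,-3.7714) cross=-34.126
θ=287°:   branch - wants cross < 0 → take C=(7.3334,-3.7714) (cross=-34.126)
θ=287°: ex = (C−B)/|BC| = (0.9641,-0.2655); ey = (0.2655,0.9641)
θ=287°: P = B + -2.87·ex + -1.26·ey = (-2.5168,-2.3653)
θ=300°: B = A + 2.00·(cos300°, sin300°) = (1.0000, -1.7321)
θ=300°: |BD| = 11.1355
θ=300°: circle(B,7.00) ∩ circle(D,6.00): a=6.1515, h=3.3405
θ=300°:   candidates: C₊=(6.5570,2.5247) cross=37.199; C₋=(7.5962,-4.0751) cross=-37.199
θ=300°:   branch - wants cross < 0 → take C=(7.5962,-4.0751) (cross=-37.199)
θ=300°: ex = (C−B)/|BC| = (0.9423,-0.3347); ey = (0.3347,0.9423)
θ=300°: P = B + -2.87·ex + -1.26·ey = (-2.1262,-1.9587)

θ=34°: -1.35 1.99
θ=287°: -2.52 -2.37
θ=300°: -2.13 -1.96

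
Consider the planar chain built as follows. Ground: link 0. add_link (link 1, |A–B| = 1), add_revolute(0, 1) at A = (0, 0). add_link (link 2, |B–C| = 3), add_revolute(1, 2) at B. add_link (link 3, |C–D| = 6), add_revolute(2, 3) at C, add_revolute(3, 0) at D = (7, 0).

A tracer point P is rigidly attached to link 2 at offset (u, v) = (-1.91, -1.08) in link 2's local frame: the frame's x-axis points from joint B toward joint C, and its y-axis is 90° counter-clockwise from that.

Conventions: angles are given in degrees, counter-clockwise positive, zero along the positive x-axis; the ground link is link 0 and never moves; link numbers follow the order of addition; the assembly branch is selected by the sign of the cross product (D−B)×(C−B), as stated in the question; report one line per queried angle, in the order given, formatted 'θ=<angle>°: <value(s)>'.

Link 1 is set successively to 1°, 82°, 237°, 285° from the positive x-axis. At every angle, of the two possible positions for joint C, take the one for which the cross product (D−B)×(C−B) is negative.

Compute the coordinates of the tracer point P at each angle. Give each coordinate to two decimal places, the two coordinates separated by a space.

A=(0,0), D=(7.00,0)
θ=1°: B = A + 1.00·(cos1°, sin1°) = (0.9998, 0.0175)
θ=1°: |BD| = 6.0002
θ=1°: circle(B,3.00) ∩ circle(D,6.00): a=0.7502, h=2.9047
θ=1°:   candidates: C₊=(1.7584,2.9200) cross=17.429; C₋=(1.7416,-2.8894) cross=-17.429
θ=1°:   branch - wants cross < 0 → take C=(1.7416,-2.8894) (cross=-17.429)
θ=1°: ex = (C−B)/|BC| = (0.2472,-0.9690); ey = (0.9690,0.2472)
θ=1°: P = B + -1.91·ex + -1.08·ey = (-0.5188,1.6011)
θ=82°: B = A + 1.00·(cos82°, sin82°) = (0.1392, 0.9903)
θ=82°: |BD| = 6.9319
θ=82°: circle(B,3.00) ∩ circle(D,6.00): a=1.5185, h=2.5873
θ=82°:   candidates: C₊=(2.0117,3.3341) cross=17.935; C₋=(1.2724,-1.7875) cross=-17.935
θ=82°:   branch - wants cross < 0 → take C=(1.2724,-1.7875) (cross=-17.935)
θ=82°: ex = (C−B)/|BC| = (0.3778,-0.9259); ey = (0.9259,0.3778)
θ=82°: P = B + -1.91·ex + -1.08·ey = (-1.5823,2.3508)
θ=237°: B = A + 1.00·(cos237°, sin237°) = (-0.5446, -0.8387)
θ=237°: |BD| = 7.5911
θ=237°: circle(B,3.00) ∩ circle(D,6.00): a=2.0172, h=2.2206
θ=237°:   candidates: C₊=(1.2148,1.5912) cross=16.857; C₋=(1.7055,-2.8228) cross=-16.857
θ=237°:   branch - wants cross < 0 → take C=(1.7055,-2.8228) (cross=-16.857)
θ=237°: ex = (C−B)/|BC| = (0.7500,-0.6614); ey = (0.6614,0.7500)
θ=237°: P = B + -1.91·ex + -1.08·ey = (-2.6915,-0.3855)
θ=285°: B = A + 1.00·(cos285°, sin285°) = (0.2588, -0.9659)
θ=285°: |BD| = 6.8100
θ=285°: circle(B,3.00) ∩ circle(D,6.00): a=1.4226, h=2.6412
θ=285°:   candidates: C₊=(1.2925,1.8504) cross=17.987; C₋=(2.0417,-3.3787) cross=-17.987
θ=285°:   branch - wants cross < 0 → take C=(2.0417,-3.3787) (cross=-17.987)
θ=285°: ex = (C−B)/|BC| = (0.5943,-0.8042); ey = (0.8042,0.5943)
θ=285°: P = B + -1.91·ex + -1.08·ey = (-1.7449,-0.0717)

θ=1°: -0.52 1.60
θ=82°: -1.58 2.35
θ=237°: -2.69 -0.39
θ=285°: -1.74 -0.07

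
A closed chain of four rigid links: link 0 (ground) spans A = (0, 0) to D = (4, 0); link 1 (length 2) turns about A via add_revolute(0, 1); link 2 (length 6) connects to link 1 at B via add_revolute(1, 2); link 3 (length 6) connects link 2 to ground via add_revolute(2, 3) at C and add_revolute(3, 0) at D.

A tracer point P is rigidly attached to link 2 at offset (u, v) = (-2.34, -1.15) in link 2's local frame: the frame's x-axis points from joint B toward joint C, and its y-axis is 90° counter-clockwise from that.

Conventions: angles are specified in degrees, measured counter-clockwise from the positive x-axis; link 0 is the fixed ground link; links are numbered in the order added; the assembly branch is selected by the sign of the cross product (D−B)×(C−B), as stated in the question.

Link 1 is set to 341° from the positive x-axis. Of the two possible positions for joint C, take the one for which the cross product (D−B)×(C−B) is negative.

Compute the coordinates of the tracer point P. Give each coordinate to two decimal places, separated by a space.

A=(0,0), D=(4.00,0)
B = A + 2.00·(cos341°, sin341°) = (1.8910, -0.6511)
|BD| = 2.2072
circle(B,6.00) ∩ circle(D,6.00): a=1.1036, h=5.8976
  candidates: C₊=(1.2057,5.3096) cross=13.017; C₋=(4.6854,-5.9607) cross=-13.017
  branch - wants cross < 0 → take C=(4.6854,-5.9607) (cross=-13.017)
ex = (C−B)/|BC| = (0.4657,-0.8849); ey = (0.8849,0.4657)
P = B + -2.34·ex + -1.15·ey = (-0.2164,0.8840)

-0.22 0.88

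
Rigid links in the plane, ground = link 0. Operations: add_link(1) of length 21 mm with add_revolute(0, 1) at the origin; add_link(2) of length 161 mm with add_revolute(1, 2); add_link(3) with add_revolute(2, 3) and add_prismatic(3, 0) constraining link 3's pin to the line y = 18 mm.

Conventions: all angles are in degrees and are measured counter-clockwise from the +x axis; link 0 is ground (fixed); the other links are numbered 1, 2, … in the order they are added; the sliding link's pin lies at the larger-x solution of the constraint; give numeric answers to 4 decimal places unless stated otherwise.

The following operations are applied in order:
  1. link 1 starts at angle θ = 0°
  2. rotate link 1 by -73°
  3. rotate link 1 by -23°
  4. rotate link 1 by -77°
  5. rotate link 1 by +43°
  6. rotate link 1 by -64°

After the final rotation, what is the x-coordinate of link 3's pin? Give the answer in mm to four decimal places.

geometry: r = 21 mm, L = 161 mm, e = 18 mm; θ starts at 0°
rotate link 1 by -73°: θ ← 0° -73° = -73°
rotate link 1 by -23°: θ ← -73° -23° = -96°
rotate link 1 by -77°: θ ← -96° -77° = -173°
rotate link 1 by +43°: θ ← -173° +43° = -130°
rotate link 1 by -64°: θ ← -130° -64° = -194°
crank pin P = (r cos θ, r sin θ) = (-20.376210, 5.080360)
h = r sin θ − e = 5.080360 − 18 = -12.919640
x = r cos θ + √(L² − h²) = -20.376210 + 160.480787 = 140.104576

140.1046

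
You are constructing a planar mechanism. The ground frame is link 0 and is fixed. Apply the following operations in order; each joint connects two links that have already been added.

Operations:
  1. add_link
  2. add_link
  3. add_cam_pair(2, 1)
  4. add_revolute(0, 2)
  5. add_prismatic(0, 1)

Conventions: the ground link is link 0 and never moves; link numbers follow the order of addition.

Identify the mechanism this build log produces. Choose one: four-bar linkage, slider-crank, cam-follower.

links: 3 (incl. ground); joints: 1 revolute, 1 prismatic, 1 higher (cam) pair, forming one closed loop
3 links, revolute + prismatic + higher pair in one loop → cam-follower

cam-follower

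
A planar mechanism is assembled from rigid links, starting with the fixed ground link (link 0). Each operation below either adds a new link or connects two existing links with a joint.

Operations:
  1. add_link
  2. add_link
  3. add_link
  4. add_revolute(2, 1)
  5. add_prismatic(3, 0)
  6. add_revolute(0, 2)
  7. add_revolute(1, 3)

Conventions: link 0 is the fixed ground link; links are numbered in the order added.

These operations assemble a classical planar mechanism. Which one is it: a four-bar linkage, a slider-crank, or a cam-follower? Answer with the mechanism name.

links: 4 (incl. ground); joints: 3 revolute, 1 prismatic, 0 higher (cam) pair, forming one closed loop
4 links, 3 revolutes + 1 prismatic in one loop → slider-crank

slider-crank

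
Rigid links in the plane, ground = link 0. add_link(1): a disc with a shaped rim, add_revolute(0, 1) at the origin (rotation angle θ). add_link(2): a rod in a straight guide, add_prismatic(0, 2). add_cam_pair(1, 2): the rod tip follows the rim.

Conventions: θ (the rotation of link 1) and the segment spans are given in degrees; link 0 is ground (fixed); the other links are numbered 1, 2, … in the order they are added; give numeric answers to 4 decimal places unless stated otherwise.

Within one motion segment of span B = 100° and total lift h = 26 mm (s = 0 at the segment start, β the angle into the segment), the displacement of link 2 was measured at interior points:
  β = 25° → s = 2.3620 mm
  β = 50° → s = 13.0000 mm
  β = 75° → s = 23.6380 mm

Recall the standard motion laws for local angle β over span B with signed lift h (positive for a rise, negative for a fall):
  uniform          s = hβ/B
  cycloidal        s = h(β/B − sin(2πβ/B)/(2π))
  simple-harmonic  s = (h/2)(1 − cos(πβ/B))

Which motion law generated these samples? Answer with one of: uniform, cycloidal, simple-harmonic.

candidates at β/B = r: uniform s = h·r (linear in β); cycloidal s = h·(r − sin(2πr)/(2π)); simple-harmonic s = (h/2)(1 − cos(πr))
β=25°: printed 2.3620 | uniform 6.5000, cycloidal 2.3620, simple-harmonic 3.8076
β=50°: printed 13.0000 | uniform 13.0000, cycloidal 13.0000, simple-harmonic 13.0000
β=75°: printed 23.6380 | uniform 19.5000, cycloidal 23.6380, simple-harmonic 22.1924
only one law matches every sample → cycloidal

cycloidal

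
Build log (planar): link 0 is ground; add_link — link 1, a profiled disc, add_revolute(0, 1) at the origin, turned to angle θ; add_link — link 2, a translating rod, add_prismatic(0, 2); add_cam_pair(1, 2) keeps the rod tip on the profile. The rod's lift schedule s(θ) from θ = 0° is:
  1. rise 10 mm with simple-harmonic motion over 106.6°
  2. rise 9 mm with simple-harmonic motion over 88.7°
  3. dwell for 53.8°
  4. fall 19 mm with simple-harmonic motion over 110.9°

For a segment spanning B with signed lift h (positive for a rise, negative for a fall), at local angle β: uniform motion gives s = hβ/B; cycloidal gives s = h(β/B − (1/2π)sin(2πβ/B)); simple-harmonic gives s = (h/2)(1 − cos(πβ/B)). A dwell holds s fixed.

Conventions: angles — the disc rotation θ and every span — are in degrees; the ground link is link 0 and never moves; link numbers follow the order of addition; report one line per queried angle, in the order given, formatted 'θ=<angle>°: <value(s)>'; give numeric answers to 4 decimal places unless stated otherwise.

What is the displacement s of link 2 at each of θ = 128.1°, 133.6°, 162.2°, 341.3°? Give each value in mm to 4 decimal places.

seg 1 [0°–106.6°] simple-harmonic, h=10: full span → s += 10 → s = 10.0000
seg 2 [106.6°–195.3°] simple-harmonic, h=9: θ=128.1° here. β=21.5, B=88.7. 9/2·(1 − cos(π·0.2424)) = 1.2429 → s = 11.2429
seg 2 [106.6°–195.3°] simple-harmonic, h=9: θ=133.6° here. β=27, B=88.7. 9/2·(1 − cos(π·0.3044)) = 1.9055 → s = 11.9055
seg 2 [106.6°–195.3°] simple-harmonic, h=9: θ=162.2° here. β=55.6, B=88.7. 9/2·(1 − cos(π·0.6268)) = 6.2460 → s = 16.2460
seg 2 [106.6°–195.3°] simple-harmonic, h=9: full span → s += 9 → s = 19.0000
seg 3 [195.3°–249.1°] dwell: s stays 19.0000
seg 4 [249.1°–360°] simple-harmonic, h=-19: θ=341.3° here. β=92.2, B=110.9. -19/2·(1 − cos(π·0.8314)) = -17.6979 → s = 1.3021

θ=128.1°: 11.2429
θ=133.6°: 11.9055
θ=162.2°: 16.2460
θ=341.3°: 1.3021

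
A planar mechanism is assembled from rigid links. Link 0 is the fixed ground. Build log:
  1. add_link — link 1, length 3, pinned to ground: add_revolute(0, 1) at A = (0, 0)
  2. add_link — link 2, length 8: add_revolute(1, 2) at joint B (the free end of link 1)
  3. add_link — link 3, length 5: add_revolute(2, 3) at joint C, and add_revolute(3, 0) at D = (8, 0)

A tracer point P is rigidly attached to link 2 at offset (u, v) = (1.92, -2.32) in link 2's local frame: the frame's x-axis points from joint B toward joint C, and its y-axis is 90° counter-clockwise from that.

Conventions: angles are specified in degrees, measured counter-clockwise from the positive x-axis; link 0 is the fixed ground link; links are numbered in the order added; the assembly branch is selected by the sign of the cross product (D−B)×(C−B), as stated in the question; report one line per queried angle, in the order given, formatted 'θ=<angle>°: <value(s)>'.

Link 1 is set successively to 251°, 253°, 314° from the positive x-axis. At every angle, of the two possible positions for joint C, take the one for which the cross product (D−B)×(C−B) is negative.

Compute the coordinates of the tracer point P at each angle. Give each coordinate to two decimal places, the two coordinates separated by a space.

A=(0,0), D=(8.00,0)
θ=251°: B = A + 3.00·(cos251°, sin251°) = (-0.9767, -2.8366)
θ=251°: |BD| = 9.4142
θ=251°: circle(B,8.00) ∩ circle(D,5.00): a=6.7784, h=4.2489
θ=251°:   candidates: C₊=(4.2065,3.2572) cross=40.000; C₋=(6.7669,-4.8456) cross=-40.000
θ=251°:   branch - wants cross < 0 → take C=(6.7669,-4.8456) (cross=-40.000)
θ=251°: ex = (C−B)/|BC| = (0.9680,-0.2511); ey = (0.2511,0.9680)
θ=251°: P = B + 1.92·ex + -2.32·ey = (0.2992,-5.5644)
θ=253°: B = A + 3.00·(cos253°, sin253°) = (-0.8771, -2.8689)
θ=253°: |BD| = 9.3292
θ=253°: circle(B,8.00) ∩ circle(D,5.00): a=6.7548, h=4.2863
θ=253°:   candidates: C₊=(4.2322,3.2869) cross=39.988; C₋=(6.8685,-4.8703) cross=-39.988
θ=253°:   branch - wants cross < 0 → take C=(6.8685,-4.8703) (cross=-39.988)
θ=253°: ex = (C−B)/|BC| = (0.9682,-0.2502); ey = (0.2502,0.9682)
θ=253°: P = B + 1.92·ex + -2.32·ey = (0.4014,-5.5955)
θ=314°: B = A + 3.00·(cos314°, sin314°) = (2.0840, -2.1580)
θ=314°: |BD| = 6.2973
θ=314°: circle(B,8.00) ∩ circle(D,5.00): a=6.2452, h=4.9997
θ=314°:   candidates: C₊=(6.2377,4.6791) cross=31.485; C₋=(9.6644,-4.7149) cross=-31.485
θ=314°:   branch - wants cross < 0 → take C=(9.6644,-4.7149) (cross=-31.485)
θ=314°: ex = (C−B)/|BC| = (0.9476,-0.3196); ey = (0.3196,0.9476)
θ=314°: P = B + 1.92·ex + -2.32·ey = (3.1618,-4.9700)

θ=251°: 0.30 -5.56
θ=253°: 0.40 -5.60
θ=314°: 3.16 -4.97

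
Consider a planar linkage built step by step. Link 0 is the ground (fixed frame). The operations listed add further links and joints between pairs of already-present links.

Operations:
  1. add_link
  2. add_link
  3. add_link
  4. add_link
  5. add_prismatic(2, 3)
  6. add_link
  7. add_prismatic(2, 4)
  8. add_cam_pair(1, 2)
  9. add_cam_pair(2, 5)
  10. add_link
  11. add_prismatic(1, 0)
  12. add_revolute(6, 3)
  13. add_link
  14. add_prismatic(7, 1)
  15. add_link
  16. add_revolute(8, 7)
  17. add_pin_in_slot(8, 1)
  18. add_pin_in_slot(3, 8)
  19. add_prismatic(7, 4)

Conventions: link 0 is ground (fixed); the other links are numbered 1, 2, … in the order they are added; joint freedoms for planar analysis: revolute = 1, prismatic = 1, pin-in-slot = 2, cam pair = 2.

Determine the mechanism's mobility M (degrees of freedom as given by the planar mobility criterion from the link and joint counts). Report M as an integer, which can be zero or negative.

(L,J1,J2)=(1,0,0); link0 fixed
link1: (2,0,0)
link2: (3,0,0)
link3: (4,0,0)
link4: (5,0,0)
P 2-3 [J1]: (5,1,0)
link5: (6,1,0)
P 2-4 [J1]: (6,2,0)
C 1-2 [J2]: (6,2,1)
C 2-5 [J2]: (6,2,2)
link6: (7,2,2)
P 1-0 [J1]: (7,3,2)
R 6-3 [J1]: (7,4,2)
link7: (8,4,2)
P 7-1 [J1]: (8,5,2)
link8: (9,5,2)
R 8-7 [J1]: (9,6,2)
PS 8-1 [J2]: (9,6,3)
PS 3-8 [J2]: (9,6,4)
P 7-4 [J1]: (9,7,4)
Grübler: 3·8 − 2·7 − 4 = 6

M = 6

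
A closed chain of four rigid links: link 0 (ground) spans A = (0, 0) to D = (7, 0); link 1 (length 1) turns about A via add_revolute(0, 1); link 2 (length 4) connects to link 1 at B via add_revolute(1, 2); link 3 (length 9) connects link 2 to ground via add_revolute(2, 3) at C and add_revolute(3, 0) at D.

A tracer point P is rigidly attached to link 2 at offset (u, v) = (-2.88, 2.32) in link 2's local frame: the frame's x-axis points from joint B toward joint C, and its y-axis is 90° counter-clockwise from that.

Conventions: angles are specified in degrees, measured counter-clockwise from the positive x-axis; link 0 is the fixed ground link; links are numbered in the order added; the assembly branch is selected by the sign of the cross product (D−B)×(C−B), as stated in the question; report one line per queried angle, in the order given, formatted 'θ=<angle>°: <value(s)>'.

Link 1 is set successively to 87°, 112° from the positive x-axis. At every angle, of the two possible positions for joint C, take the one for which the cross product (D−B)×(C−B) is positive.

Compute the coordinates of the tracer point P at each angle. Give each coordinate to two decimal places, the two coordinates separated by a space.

A=(0,0), D=(7.00,0)
θ=87°: B = A + 1.00·(cos87°, sin87°) = (0.0523, 0.9986)
θ=87°: |BD| = 7.0191
θ=87°: circle(B,4.00) ∩ circle(D,9.00): a=-1.1207, h=3.8398
θ=87°:   candidates: C₊=(-0.5107,4.9588) cross=26.952; C₋=(-1.6033,-2.6427) cross=-26.952
θ=87°:   branch + wants cross > 0 → take C=(-0.5107,4.9588) (cross=26.952)
θ=87°: ex = (C−B)/|BC| = (-0.1408,0.9900); ey = (-0.9900,-0.1408)
θ=87°: P = B + -2.88·ex + 2.32·ey = (-1.8392,-2.1792)
θ=112°: B = A + 1.00·(cos112°, sin112°) = (-0.3746, 0.9272)
θ=112°: |BD| = 7.4327
θ=112°: circle(B,4.00) ∩ circle(D,9.00): a=-0.6563, h=3.9458
θ=112°:   candidates: C₊=(-0.5335,4.9240) cross=29.328; C₋=(-1.5180,-2.9059) cross=-29.328
θ=112°:   branch + wants cross > 0 → take C=(-0.5335,4.9240) (cross=29.328)
θ=112°: ex = (C−B)/|BC| = (-0.0397,0.9992); ey = (-0.9992,-0.0397)
θ=112°: P = B + -2.88·ex + 2.32·ey = (-2.5784,-2.0427)

θ=87°: -1.84 -2.18
θ=112°: -2.58 -2.04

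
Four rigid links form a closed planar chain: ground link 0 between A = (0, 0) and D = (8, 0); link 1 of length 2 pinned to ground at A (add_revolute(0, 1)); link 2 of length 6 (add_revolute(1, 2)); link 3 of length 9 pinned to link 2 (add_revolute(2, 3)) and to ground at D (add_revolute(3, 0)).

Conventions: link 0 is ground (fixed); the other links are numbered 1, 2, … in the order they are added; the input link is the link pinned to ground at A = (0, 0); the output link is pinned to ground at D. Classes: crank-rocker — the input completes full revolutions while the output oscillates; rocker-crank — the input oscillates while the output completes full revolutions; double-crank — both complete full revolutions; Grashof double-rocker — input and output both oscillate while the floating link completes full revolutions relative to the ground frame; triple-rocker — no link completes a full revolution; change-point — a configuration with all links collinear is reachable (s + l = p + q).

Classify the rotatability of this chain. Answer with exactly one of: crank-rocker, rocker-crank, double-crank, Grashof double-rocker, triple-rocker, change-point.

lengths: ground=8, input=2, coupler=6, output=9
sorted: s=2 (shortest), l=9 (longest), p+q=14
s + l = 11 vs p + q = 14
s + l < p + q (Grashof) with shortest = input link → crank-rocker

crank-rocker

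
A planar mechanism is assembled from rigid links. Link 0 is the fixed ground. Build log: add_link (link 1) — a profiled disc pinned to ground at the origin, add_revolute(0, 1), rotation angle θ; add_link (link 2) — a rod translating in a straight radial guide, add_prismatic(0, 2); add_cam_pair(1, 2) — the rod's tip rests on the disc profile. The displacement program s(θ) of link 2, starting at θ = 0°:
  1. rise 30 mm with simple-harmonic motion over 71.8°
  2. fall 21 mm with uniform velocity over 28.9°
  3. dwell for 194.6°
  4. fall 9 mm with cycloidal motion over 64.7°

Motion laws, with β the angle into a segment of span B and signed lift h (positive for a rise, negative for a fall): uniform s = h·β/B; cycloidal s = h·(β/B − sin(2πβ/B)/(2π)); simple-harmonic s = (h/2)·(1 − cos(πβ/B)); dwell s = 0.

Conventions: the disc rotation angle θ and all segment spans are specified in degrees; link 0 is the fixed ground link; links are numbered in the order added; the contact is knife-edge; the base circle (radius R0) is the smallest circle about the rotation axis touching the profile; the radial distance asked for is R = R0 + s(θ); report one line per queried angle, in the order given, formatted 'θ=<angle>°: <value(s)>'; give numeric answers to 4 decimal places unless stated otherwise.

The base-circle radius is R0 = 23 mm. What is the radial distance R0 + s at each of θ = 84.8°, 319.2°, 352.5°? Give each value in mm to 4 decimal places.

seg 1 [0°–71.8°] simple-harmonic, h=30: full span → s += 30 → s = 30.0000
seg 2 [71.8°–100.7°] uniform, h=-21: θ=84.8° here. β=13, B=28.9. -21·13/28.9 = -9.4464 → s = 20.5536
seg 2 [71.8°–100.7°] uniform, h=-21: full span → s += -21 → s = 9.0000
seg 3 [100.7°–295.3°] dwell: s stays 9.0000
seg 4 [295.3°–360°] cycloidal, h=-9: θ=319.2° here. β=23.9, B=64.7. -9·(0.3694 − sin(2π·0.3694)/(2π)) = -2.2767 → s = 6.7233
seg 4 [295.3°–360°] cycloidal, h=-9: θ=352.5° here. β=57.2, B=64.7. -9·(0.8841 − sin(2π·0.8841)/(2π)) = -8.9102 → s = 0.0898
θ=84.8°: R = R0 + s = 23 + 20.5536 = 43.5536
θ=319.2°: R = R0 + s = 23 + 6.7233 = 29.7233
θ=352.5°: R = R0 + s = 23 + 0.0898 = 23.0898

θ=84.8°: 43.5536
θ=319.2°: 29.7233
θ=352.5°: 23.0898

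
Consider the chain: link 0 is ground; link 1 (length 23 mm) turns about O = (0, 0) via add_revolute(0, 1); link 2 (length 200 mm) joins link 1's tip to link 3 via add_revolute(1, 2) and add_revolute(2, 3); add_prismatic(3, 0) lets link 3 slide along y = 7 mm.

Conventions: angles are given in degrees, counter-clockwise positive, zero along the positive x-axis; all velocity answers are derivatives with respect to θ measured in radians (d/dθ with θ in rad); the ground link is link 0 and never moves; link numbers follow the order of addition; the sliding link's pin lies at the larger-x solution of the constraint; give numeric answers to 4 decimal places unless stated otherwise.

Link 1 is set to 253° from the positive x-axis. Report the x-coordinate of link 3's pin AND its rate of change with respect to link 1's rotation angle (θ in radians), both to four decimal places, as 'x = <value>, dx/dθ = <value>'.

geometry: r = 23 mm, L = 200 mm, e = 7 mm
crank pin P = (r cos θ, r sin θ) = (-6.724549, -21.995009)
h = r sin θ − e = -21.995009 − 7 = -28.995009
x = r cos θ + √(L² − h²) = -6.724549 + 197.887062 = 191.162513
dx/dθ = −r sin θ − h·r cos θ/√(L² − h²) (θ in radians; h = -28.995009) = 21.009708

x = 191.1625, dx/dθ = 21.0097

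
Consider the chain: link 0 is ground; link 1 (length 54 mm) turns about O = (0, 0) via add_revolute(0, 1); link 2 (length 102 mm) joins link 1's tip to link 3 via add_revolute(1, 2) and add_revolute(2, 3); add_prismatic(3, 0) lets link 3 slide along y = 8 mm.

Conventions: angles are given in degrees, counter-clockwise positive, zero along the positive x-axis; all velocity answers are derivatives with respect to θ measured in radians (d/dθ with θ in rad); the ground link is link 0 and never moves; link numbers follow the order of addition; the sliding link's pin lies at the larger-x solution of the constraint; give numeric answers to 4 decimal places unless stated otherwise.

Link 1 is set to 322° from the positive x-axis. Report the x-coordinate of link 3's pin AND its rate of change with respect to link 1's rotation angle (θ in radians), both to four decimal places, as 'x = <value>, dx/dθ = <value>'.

geometry: r = 54 mm, L = 102 mm, e = 8 mm
crank pin P = (r cos θ, r sin θ) = (42.552581, -33.245720)
h = r sin θ − e = -33.245720 − 8 = -41.245720
x = r cos θ + √(L² − h²) = 42.552581 + 93.288749 = 135.841329
dx/dθ = −r sin θ − h·r cos θ/√(L² − h²) (θ in radians; h = -41.245720) = 52.059476

x = 135.8413, dx/dθ = 52.0595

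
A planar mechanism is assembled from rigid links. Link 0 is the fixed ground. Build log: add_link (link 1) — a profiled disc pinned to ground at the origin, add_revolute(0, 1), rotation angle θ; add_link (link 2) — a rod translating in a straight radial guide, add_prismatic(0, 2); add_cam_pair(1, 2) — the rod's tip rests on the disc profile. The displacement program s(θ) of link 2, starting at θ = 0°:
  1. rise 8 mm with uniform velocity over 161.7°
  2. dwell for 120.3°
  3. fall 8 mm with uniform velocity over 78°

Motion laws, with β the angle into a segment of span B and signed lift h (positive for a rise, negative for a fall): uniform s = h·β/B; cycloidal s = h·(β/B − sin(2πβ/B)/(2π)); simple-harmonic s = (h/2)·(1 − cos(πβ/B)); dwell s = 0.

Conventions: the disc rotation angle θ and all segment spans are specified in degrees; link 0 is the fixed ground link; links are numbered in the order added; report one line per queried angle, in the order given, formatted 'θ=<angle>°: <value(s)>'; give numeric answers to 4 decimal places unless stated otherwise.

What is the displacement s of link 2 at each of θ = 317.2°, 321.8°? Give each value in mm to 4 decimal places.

seg 1 [0°–161.7°] uniform, h=8: full span → s += 8 → s = 8.0000
seg 2 [161.7°–282°] dwell: s stays 8.0000
seg 3 [282°–360°] uniform, h=-8: θ=317.2° here. β=35.2, B=78. -8·35.2/78 = -3.6103 → s = 4.3897
seg 3 [282°–360°] uniform, h=-8: θ=321.8° here. β=39.8, B=78. -8·39.8/78 = -4.0821 → s = 3.9179

θ=317.2°: 4.3897
θ=321.8°: 3.9179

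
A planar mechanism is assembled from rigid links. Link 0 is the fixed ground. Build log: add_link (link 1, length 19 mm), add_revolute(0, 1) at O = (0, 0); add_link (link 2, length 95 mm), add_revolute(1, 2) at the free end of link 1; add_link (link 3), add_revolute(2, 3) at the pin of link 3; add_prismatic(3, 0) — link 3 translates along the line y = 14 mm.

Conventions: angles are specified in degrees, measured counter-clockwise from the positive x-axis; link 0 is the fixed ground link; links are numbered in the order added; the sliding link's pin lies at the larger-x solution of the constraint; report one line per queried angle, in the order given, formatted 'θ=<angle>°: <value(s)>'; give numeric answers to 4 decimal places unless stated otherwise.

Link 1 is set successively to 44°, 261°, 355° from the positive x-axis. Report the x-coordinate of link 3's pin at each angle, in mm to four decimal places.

geometry: r = 19 mm, L = 95 mm, e = 14 mm
θ=44°: crank pin P = (r cos θ, r sin θ) = (13.667456, 13.198509)
θ=44°: h = r sin θ − e = 13.198509 − 14 = -0.801491
θ=44°: x = r cos θ + √(L² − h²) = 13.667456 + 94.996619 = 108.664075
θ=261°: crank pin P = (r cos θ, r sin θ) = (-2.972255, -18.766078)
θ=261°: h = r sin θ − e = -18.766078 − 14 = -32.766078
θ=261°: x = r cos θ + √(L² − h²) = -2.972255 + 89.170534 = 86.198279
θ=355°: crank pin P = (r cos θ, r sin θ) = (18.927699, -1.655959)
θ=355°: h = r sin θ − e = -1.655959 − 14 = -15.655959
θ=355°: x = r cos θ + √(L² − h²) = 18.927699 + 93.701072 = 112.628772

θ=44°: 108.6641
θ=261°: 86.1983
θ=355°: 112.6288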